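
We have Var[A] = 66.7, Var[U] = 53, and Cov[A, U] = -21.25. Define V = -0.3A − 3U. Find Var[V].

Var[V] = a²·Var[A] + b²·Var[U] + 2ab·Cov[A, U] with a = -0.3, b = -3.
= (-0.3)²·66.7 + (-3)²·53 + 2·(-0.3)·(-3)·(-21.25)
= 6.003 + 477 + (-38.25) = 444.753.

Var[V] = 444.753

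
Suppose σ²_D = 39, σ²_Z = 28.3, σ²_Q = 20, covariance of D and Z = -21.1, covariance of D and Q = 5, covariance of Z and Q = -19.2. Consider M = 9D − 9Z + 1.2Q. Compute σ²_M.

σ²_M = a²·σ²_D + b²·σ²_Z + c²·σ²_Q + 2ab·covariance of D and Z + 2ac·covariance of D and Q + 2bc·covariance of Z and Q, with a = 9, b = -9, c = 1.2.
= 3159 + 2292.3 + 28.8 + 3418.2 + 108 + 414.72
= 9421.02.

σ²_M = 9421.02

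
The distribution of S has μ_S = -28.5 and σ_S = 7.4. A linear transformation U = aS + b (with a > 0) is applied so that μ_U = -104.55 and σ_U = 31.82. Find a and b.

σ_U = a·σ_S (a > 0), so a = 31.82/7.4 = 4.3.
μ_U = a·μ_S + b, so b = -104.55 − 4.3·(-28.5) = 18.

a = 4.3, b = 18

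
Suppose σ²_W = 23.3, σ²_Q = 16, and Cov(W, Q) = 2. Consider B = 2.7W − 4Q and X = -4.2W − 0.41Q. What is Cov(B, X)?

By bilinearity, Cov(B, X) = ac·σ²_W + bd·σ²_Q + (ad+bc)·Cov(W, Q), with a=2.7, b=-4, c=-4.2, d=-0.41.
ac·σ²_W = 2.7·(-4.2)·23.3 = -264.222
bd·σ²_Q = (-4)·(-0.41)·16 = 26.24
(ad+bc)·Cov(W, Q) = (15.693)·2 = 31.386
Cov(B, X) = -264.222 + 26.24 + 31.386 = -206.596.

Cov(B, X) = -206.596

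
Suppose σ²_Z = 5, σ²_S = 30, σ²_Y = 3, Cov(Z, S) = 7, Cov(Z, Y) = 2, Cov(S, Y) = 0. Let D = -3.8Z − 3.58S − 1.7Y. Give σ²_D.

σ²_D = a²·σ²_Z + b²·σ²_S + c²·σ²_Y + 2ab·Cov(Z, S) + 2ac·Cov(Z, Y) + 2bc·Cov(S, Y), with a = -3.8, b = -3.58, c = -1.7.
= 72.2 + 384.492 + 8.67 + 190.456 + 25.84 + 0
= 681.658.

σ²_D = 681.658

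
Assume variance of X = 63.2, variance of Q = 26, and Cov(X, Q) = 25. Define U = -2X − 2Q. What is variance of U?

variance of U = a²·variance of X + b²·variance of Q + 2ab·Cov(X, Q) with a = -2, b = -2.
= (-2)²·63.2 + (-2)²·26 + 2·(-2)·(-2)·25
= 252.8 + 104 + 200 = 556.8.

variance of U = 556.8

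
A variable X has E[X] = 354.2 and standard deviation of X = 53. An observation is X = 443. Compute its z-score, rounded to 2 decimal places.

z = 1.68

z = (X − E[X]) / standard deviation of X = (443 − 354.2) / 53 ≈ 1.68.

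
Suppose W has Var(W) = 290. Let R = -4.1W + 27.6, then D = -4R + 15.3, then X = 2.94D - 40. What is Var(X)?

Var(X) = 674186.97024

Var(R) = (-4.1)²·290 = 4874.9.
Var(D) = (-4)²·4874.9 = 77998.4.
Var(X) = 2.94²·77998.4 = 674186.97024.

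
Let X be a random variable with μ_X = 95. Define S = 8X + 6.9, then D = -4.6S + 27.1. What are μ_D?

μ_S = 8·95 + 6.9 = 766.9.
μ_D = (-4.6)·766.9 + 27.1 = -3500.64.

μ_D = -3500.64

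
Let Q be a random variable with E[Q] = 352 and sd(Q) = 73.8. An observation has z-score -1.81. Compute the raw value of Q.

Q = 218.422

Q = E[Q] + z·sd(Q) = 352 + (-1.81)·73.8 = 218.422.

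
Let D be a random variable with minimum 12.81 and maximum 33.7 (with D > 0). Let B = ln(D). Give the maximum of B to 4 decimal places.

max(B) = 3.5175

ln(D) is increasing on this domain, so max(B) comes from max(D) = 33.7: max(B) = ln(33.7) ≈ 3.5175.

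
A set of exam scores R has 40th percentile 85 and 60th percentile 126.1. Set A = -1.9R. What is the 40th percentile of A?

Since a = -1.9 < 0 the transformation is decreasing, reversing order: the 40th percentile of A corresponds to the 60th percentile of R.
So P_{40}(A) = a·P_{60}(R) + b = (-1.9)·126.1 = -239.59.

40th percentile of A = -239.59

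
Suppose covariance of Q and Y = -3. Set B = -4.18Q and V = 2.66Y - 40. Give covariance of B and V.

covariance of B and V = 33.3564

covariance of B and V = a·c·covariance of Q and Y = (-4.18)·2.66·(-3) = 33.3564. Additive constants drop out.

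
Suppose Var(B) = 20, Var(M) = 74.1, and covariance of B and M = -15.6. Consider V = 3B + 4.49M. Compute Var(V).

Var(V) = a²·Var(B) + b²·Var(M) + 2ab·covariance of B and M with a = 3, b = 4.49.
= 3²·20 + 4.49²·74.1 + 2·3·4.49·(-15.6)
= 180 + 1493.86341 + (-420.264) = 1253.59941.

Var(V) = 1253.59941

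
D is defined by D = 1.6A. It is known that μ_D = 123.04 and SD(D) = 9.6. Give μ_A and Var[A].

From D = 1.6A: μ_D = a·μ_A + b, so μ_A = (μ_D − b)/a = (123.04 − 0)/1.6 = 76.9.
Var[D] = 9.6² = 92.16.
Var[D] = a²·Var[A], so Var[A] = 92.16/1.6² = 36.

μ_A = 76.9, Var[A] = 36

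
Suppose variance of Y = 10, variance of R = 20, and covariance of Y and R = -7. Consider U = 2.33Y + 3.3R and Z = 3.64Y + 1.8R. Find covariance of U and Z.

covariance of U and Z = 90.17

By bilinearity, covariance of U and Z = ac·variance of Y + bd·variance of R + (ad+bc)·covariance of Y and R, with a=2.33, b=3.3, c=3.64, d=1.8.
ac·variance of Y = 2.33·3.64·10 = 84.812
bd·variance of R = 3.3·1.8·20 = 118.8
(ad+bc)·covariance of Y and R = (16.206)·(-7) = -113.442
covariance of U and Z = 84.812 + 118.8 + (-113.442) = 90.17.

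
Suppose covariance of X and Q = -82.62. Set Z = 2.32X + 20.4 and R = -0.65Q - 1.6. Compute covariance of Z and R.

covariance of Z and R = a·c·covariance of X and Q = 2.32·(-0.65)·(-82.62) = 124.59096. Additive constants drop out.

covariance of Z and R = 124.59096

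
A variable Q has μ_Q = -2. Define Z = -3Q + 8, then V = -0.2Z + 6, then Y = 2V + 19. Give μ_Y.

μ_Z = (-3)·(-2) + 8 = 14.
μ_V = (-0.2)·14 + 6 = 3.2.
μ_Y = 2·3.2 + 19 = 25.4.

μ_Y = 25.4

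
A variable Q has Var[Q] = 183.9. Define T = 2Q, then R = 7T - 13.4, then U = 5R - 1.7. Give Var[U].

Var[U] = 901110

Var[T] = 2²·183.9 = 735.6.
Var[R] = 7²·735.6 = 36044.4.
Var[U] = 5²·36044.4 = 901110.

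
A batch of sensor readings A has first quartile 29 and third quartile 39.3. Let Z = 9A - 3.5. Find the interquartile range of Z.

IQR(Z) = 92.7

IQR of A = Q3 − Q1 = 39.3 − 29 = 10.3.
Under Z = aA + b, IQR(Z) = |a|·IQR(A) = |9|·10.3 = 92.7 (shifts cancel; spread scales by |a|).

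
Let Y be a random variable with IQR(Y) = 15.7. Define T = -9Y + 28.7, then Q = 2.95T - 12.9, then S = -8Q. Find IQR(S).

IQR(T) = |-9|·15.7 = 141.3.
IQR(Q) = |2.95|·141.3 = 416.835.
IQR(S) = |-8|·416.835 = 3334.68.

IQR(S) = 3334.68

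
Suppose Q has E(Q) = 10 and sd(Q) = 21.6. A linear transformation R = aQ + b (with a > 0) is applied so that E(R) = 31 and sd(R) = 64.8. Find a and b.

sd(R) = a·sd(Q) (a > 0), so a = 64.8/21.6 = 3.
E(R) = a·E(Q) + b, so b = 31 − 3·10 = 1.

a = 3, b = 1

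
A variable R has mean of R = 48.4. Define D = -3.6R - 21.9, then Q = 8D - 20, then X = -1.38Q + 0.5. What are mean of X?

mean of X = 2193.4856

mean of D = (-3.6)·48.4 + (-21.9) = -196.14.
mean of Q = 8·(-196.14) + (-20) = -1589.12.
mean of X = (-1.38)·(-1589.12) + 0.5 = 2193.4856.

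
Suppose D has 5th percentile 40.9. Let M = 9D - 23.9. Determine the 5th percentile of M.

5th percentile of M = 344.2

Since a = 9 > 0 the transformation is increasing, so the 5th percentile of M = a·(P_{5} of D) + b = 9·40.9 + (-23.9) = 344.2.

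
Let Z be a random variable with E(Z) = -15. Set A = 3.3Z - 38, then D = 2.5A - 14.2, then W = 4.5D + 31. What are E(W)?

E(A) = 3.3·(-15) + (-38) = -87.5.
E(D) = 2.5·(-87.5) + (-14.2) = -232.95.
E(W) = 4.5·(-232.95) + 31 = -1017.275.

E(W) = -1017.275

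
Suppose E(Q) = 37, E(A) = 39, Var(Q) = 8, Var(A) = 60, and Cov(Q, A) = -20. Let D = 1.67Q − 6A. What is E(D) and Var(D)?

E(D) = -172.21, Var(D) = 2583.1112

E(D) = 1.67·E(Q) + (-6)·E(A) = 1.67·37 + (-6)·39 = -172.21.
Var(D) = a²·Var(Q) + b²·Var(A) + 2ab·Cov(Q, A) with a = 1.67, b = -6.
= 1.67²·8 + (-6)²·60 + 2·1.67·(-6)·(-20)
= 22.3112 + 2160 + 400.8 = 2583.1112.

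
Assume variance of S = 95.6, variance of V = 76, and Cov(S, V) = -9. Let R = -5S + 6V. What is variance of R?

variance of R = a²·variance of S + b²·variance of V + 2ab·Cov(S, V) with a = -5, b = 6.
= (-5)²·95.6 + 6²·76 + 2·(-5)·6·(-9)
= 2390 + 2736 + 540 = 5666.

variance of R = 5666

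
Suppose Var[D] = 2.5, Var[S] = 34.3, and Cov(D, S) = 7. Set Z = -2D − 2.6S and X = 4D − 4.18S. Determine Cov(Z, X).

By bilinearity, Cov(Z, X) = ac·Var[D] + bd·Var[S] + (ad+bc)·Cov(D, S), with a=-2, b=-2.6, c=4, d=-4.18.
ac·Var[D] = (-2)·4·2.5 = -20
bd·Var[S] = (-2.6)·(-4.18)·34.3 = 372.7724
(ad+bc)·Cov(D, S) = (-2.04)·7 = -14.28
Cov(Z, X) = -20 + 372.7724 + (-14.28) = 338.4924.

Cov(Z, X) = 338.4924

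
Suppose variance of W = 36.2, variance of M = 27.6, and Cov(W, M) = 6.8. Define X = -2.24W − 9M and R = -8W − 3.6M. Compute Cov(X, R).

Cov(X, R) = 2087.3792

By bilinearity, Cov(X, R) = ac·variance of W + bd·variance of M + (ad+bc)·Cov(W, M), with a=-2.24, b=-9, c=-8, d=-3.6.
ac·variance of W = (-2.24)·(-8)·36.2 = 648.704
bd·variance of M = (-9)·(-3.6)·27.6 = 894.24
(ad+bc)·Cov(W, M) = (80.064)·6.8 = 544.4352
Cov(X, R) = 648.704 + 894.24 + 544.4352 = 2087.3792.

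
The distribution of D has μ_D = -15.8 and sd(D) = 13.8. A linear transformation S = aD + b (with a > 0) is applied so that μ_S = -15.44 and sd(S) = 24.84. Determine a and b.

sd(S) = a·sd(D) (a > 0), so a = 24.84/13.8 = 1.8.
μ_S = a·μ_D + b, so b = -15.44 − 1.8·(-15.8) = 13.

a = 1.8, b = 13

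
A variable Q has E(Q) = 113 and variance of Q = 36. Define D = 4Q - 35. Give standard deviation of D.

D = 4Q - 35 is linear with a = 4, b = -35.
standard deviation of Q = √36 = 6.
standard deviation of D = |a|·standard deviation of Q = |4|·6 = 24.

standard deviation of D = 24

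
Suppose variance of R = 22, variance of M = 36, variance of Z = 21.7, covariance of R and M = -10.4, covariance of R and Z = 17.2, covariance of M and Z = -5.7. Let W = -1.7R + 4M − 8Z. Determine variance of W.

variance of W = 3002.46

variance of W = a²·variance of R + b²·variance of M + c²·variance of Z + 2ab·covariance of R and M + 2ac·covariance of R and Z + 2bc·covariance of M and Z, with a = -1.7, b = 4, c = -8.
= 63.58 + 576 + 1388.8 + 141.44 + 467.84 + 364.8
= 3002.46.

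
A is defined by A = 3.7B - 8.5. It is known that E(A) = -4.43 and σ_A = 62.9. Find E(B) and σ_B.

From A = 3.7B - 8.5: E(A) = a·E(B) + b, so E(B) = (E(A) − b)/a = (-4.43 − (-8.5))/3.7 = 1.1.
σ_A = |a|·σ_B, so σ_B = 62.9/|3.7| = 17.

E(B) = 1.1, σ_B = 17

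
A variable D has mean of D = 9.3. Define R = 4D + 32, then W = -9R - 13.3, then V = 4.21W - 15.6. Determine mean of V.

mean of R = 4·9.3 + 32 = 69.2.
mean of W = (-9)·69.2 + (-13.3) = -636.1.
mean of V = 4.21·(-636.1) + (-15.6) = -2693.581.

mean of V = -2693.581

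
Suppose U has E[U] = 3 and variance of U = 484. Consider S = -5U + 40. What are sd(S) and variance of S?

S = -5U + 40 is linear with a = -5, b = 40.
sd(U) = √484 = 22.
sd(S) = |a|·sd(U) = |-5|·22 = 110.
variance of S = a²·variance of U = (-5)²·484 = 12100 (the additive constant 40 does not affect variance).

sd(S) = 110, variance of S = 12100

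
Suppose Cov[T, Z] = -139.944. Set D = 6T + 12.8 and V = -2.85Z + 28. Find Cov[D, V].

Cov[D, V] = a·c·Cov[T, Z] = 6·(-2.85)·(-139.944) = 2393.0424. Additive constants drop out.

Cov[D, V] = 2393.0424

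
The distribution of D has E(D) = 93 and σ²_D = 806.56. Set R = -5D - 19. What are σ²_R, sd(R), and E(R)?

R = -5D - 19 is linear with a = -5, b = -19.
σ²_R = a²·σ²_D = (-5)²·806.56 = 20164 (the additive constant -19 does not affect variance).
sd(D) = √806.56 = 28.4.
sd(R) = |a|·sd(D) = |-5|·28.4 = 142.
E(R) = a·E(D) + b = (-5)·93 + (-19) = -484.

σ²_R = 20164, sd(R) = 142, E(R) = -484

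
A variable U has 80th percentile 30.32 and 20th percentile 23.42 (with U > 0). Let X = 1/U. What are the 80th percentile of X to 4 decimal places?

80th percentile of X = 0.0427

1/U is decreasing on U > 0, so percentile order reverses: P_{80}(X) uses P_{20}(U) = 23.42.
P_{80}(X) = 1/23.42 ≈ 0.0427.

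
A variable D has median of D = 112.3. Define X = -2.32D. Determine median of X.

A linear map preserves order up to sign, so median of X = a·median of D + b = (-2.32)·112.3 = -260.536.

median of X = -260.536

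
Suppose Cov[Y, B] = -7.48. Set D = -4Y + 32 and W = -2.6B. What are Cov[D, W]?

Cov[D, W] = -77.792

Cov[D, W] = a·c·Cov[Y, B] = (-4)·(-2.6)·(-7.48) = -77.792. Additive constants drop out.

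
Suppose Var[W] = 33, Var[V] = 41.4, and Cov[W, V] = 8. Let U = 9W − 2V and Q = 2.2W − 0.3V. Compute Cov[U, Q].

By bilinearity, Cov[U, Q] = ac·Var[W] + bd·Var[V] + (ad+bc)·Cov[W, V], with a=9, b=-2, c=2.2, d=-0.3.
ac·Var[W] = 9·2.2·33 = 653.4
bd·Var[V] = (-2)·(-0.3)·41.4 = 24.84
(ad+bc)·Cov[W, V] = (-7.1)·8 = -56.8
Cov[U, Q] = 653.4 + 24.84 + (-56.8) = 621.44.

Cov[U, Q] = 621.44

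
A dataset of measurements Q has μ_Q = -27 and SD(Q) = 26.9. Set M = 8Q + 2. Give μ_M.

M = 8Q + 2 is linear with a = 8, b = 2.
μ_M = a·μ_Q + b = 8·(-27) + 2 = -214.

μ_M = -214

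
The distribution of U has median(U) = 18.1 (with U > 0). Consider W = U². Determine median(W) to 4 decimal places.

U² is monotone on this domain, so median(W) = square(18.1) = 327.61.

median(W) = 327.61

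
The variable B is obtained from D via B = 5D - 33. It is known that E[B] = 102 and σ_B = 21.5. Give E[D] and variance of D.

E[D] = 27, variance of D = 18.49

From B = 5D - 33: E[B] = a·E[D] + b, so E[D] = (E[B] − b)/a = (102 − (-33))/5 = 27.
variance of B = 21.5² = 462.25.
variance of B = a²·variance of D, so variance of D = 462.25/5² = 18.49.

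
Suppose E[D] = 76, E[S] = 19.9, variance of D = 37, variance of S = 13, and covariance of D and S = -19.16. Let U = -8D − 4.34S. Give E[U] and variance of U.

E[U] = -694.366, variance of U = 1282.3924

E[U] = (-8)·E[D] + (-4.34)·E[S] = (-8)·76 + (-4.34)·19.9 = -694.366.
variance of U = a²·variance of D + b²·variance of S + 2ab·covariance of D and S with a = -8, b = -4.34.
= (-8)²·37 + (-4.34)²·13 + 2·(-8)·(-4.34)·(-19.16)
= 2368 + 244.8628 + (-1330.4704) = 1282.3924.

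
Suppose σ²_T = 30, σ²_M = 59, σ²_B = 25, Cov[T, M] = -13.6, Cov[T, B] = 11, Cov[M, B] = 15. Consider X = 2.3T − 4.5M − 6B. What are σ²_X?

σ²_X = 3041.37

σ²_X = a²·σ²_T + b²·σ²_M + c²·σ²_B + 2ab·Cov[T, M] + 2ac·Cov[T, B] + 2bc·Cov[M, B], with a = 2.3, b = -4.5, c = -6.
= 158.7 + 1194.75 + 900 + 281.52 + (-303.6) + 810
= 3041.37.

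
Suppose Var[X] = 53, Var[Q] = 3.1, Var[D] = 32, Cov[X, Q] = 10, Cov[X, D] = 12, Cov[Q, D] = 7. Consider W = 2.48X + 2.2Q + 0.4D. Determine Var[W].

Var[W] = a²·Var[X] + b²·Var[Q] + c²·Var[D] + 2ab·Cov[X, Q] + 2ac·Cov[X, D] + 2bc·Cov[Q, D], with a = 2.48, b = 2.2, c = 0.4.
= 325.9712 + 15.004 + 5.12 + 109.12 + 23.808 + 12.32
= 491.3432.

Var[W] = 491.3432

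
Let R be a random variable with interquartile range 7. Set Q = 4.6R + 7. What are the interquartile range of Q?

IQR(Q) = 32.2

Under Q = aR + b, IQR(Q) = |a|·IQR(R) = |4.6|·7 = 32.2 (shifts cancel; spread scales by |a|).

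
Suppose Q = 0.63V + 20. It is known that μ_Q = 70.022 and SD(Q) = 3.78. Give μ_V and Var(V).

μ_V = 79.4, Var(V) = 36

From Q = 0.63V + 20: μ_Q = a·μ_V + b, so μ_V = (μ_Q − b)/a = (70.022 − 20)/0.63 = 79.4.
Var(Q) = 3.78² = 14.2884.
Var(Q) = a²·Var(V), so Var(V) = 14.2884/0.63² = 36.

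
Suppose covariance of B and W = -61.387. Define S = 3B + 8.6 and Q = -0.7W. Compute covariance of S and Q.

covariance of S and Q = 128.9127

covariance of S and Q = a·c·covariance of B and W = 3·(-0.7)·(-61.387) = 128.9127. Additive constants drop out.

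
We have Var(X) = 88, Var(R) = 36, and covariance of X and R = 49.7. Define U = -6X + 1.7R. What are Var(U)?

Var(U) = 2258.16

Var(U) = a²·Var(X) + b²·Var(R) + 2ab·covariance of X and R with a = -6, b = 1.7.
= (-6)²·88 + 1.7²·36 + 2·(-6)·1.7·49.7
= 3168 + 104.04 + (-1013.88) = 2258.16.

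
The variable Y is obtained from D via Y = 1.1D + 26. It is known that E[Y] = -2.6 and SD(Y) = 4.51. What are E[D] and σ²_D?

From Y = 1.1D + 26: E[Y] = a·E[D] + b, so E[D] = (E[Y] − b)/a = (-2.6 − 26)/1.1 = -26.
σ²_Y = 4.51² = 20.3401.
σ²_Y = a²·σ²_D, so σ²_D = 20.3401/1.1² = 16.81.

E[D] = -26, σ²_D = 16.81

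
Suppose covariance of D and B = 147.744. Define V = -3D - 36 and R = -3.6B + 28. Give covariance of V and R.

covariance of V and R = a·c·covariance of D and B = (-3)·(-3.6)·147.744 = 1595.6352. Additive constants drop out.

covariance of V and R = 1595.6352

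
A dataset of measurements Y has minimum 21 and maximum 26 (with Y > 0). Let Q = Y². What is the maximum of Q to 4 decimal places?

Y² is increasing on this domain, so max(Q) comes from max(Y) = 26: max(Q) = square(26) = 676.

max(Q) = 676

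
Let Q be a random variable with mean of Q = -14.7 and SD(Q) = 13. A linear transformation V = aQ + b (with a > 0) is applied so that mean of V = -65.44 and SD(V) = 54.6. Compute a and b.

a = 4.2, b = -3.7

SD(V) = a·SD(Q) (a > 0), so a = 54.6/13 = 4.2.
mean of V = a·mean of Q + b, so b = -65.44 − 4.2·(-14.7) = -3.7.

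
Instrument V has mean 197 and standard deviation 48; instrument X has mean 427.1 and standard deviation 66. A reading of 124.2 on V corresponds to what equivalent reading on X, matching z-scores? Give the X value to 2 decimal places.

X = 327.00

z = (124.2 − 197)/48 ≈ -1.5167.
X = 427.1 + z·66 = 427.1 + (124.2 − 197)·66/48 = 327.00.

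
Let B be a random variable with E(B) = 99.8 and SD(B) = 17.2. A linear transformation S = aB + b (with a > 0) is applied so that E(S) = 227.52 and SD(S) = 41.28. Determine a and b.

a = 2.4, b = -12

SD(S) = a·SD(B) (a > 0), so a = 41.28/17.2 = 2.4.
E(S) = a·E(B) + b, so b = 227.52 − 2.4·99.8 = -12.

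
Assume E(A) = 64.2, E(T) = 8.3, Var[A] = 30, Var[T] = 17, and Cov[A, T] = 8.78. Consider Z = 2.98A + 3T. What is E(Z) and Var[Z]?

E(Z) = 2.98·E(A) + 3·E(T) = 2.98·64.2 + 3·8.3 = 216.216.
Var[Z] = a²·Var[A] + b²·Var[T] + 2ab·Cov[A, T] with a = 2.98, b = 3.
= 2.98²·30 + 3²·17 + 2·2.98·3·8.78
= 266.412 + 153 + 156.9864 = 576.3984.

E(Z) = 216.216, Var[Z] = 576.3984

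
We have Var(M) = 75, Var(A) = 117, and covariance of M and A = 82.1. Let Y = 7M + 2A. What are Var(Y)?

Var(Y) = 6441.8

Var(Y) = a²·Var(M) + b²·Var(A) + 2ab·covariance of M and A with a = 7, b = 2.
= 7²·75 + 2²·117 + 2·7·2·82.1
= 3675 + 468 + 2298.8 = 6441.8.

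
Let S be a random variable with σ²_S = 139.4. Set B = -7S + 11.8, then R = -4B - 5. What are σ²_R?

σ²_R = 109289.6

σ²_B = (-7)²·139.4 = 6830.6.
σ²_R = (-4)²·6830.6 = 109289.6.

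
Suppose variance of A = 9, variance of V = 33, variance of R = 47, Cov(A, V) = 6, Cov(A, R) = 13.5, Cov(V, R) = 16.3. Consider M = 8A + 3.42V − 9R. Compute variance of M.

variance of M = 2149.8732

variance of M = a²·variance of A + b²·variance of V + c²·variance of R + 2ab·Cov(A, V) + 2ac·Cov(A, R) + 2bc·Cov(V, R), with a = 8, b = 3.42, c = -9.
= 576 + 385.9812 + 3807 + 328.32 + (-1944) + (-1003.428)
= 2149.8732.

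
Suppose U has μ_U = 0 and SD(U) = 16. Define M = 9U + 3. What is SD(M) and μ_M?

M = 9U + 3 is linear with a = 9, b = 3.
SD(M) = |a|·SD(U) = |9|·16 = 144.
μ_M = a·μ_U + b = 9·0 + 3 = 3.

SD(M) = 144, μ_M = 3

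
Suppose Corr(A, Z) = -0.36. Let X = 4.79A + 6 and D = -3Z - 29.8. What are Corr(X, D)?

Corr(X, D) = 0.36

Linear rescalings preserve |correlation|; the slopes 4.79 and -3 have opposite signs, so the correlation flips sign: Corr(X, D) = −Corr(A, Z) = 0.36.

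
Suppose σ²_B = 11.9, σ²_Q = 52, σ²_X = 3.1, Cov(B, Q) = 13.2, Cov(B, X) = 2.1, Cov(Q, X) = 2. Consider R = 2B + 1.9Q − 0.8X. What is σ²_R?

σ²_R = a²·σ²_B + b²·σ²_Q + c²·σ²_X + 2ab·Cov(B, Q) + 2ac·Cov(B, X) + 2bc·Cov(Q, X), with a = 2, b = 1.9, c = -0.8.
= 47.6 + 187.72 + 1.984 + 100.32 + (-6.72) + (-6.08)
= 324.824.

σ²_R = 324.824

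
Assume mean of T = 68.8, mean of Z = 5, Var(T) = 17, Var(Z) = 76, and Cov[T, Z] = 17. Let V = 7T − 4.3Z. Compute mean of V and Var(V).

mean of V = 460.1, Var(V) = 1214.84

mean of V = 7·mean of T + (-4.3)·mean of Z = 7·68.8 + (-4.3)·5 = 460.1.
Var(V) = a²·Var(T) + b²·Var(Z) + 2ab·Cov[T, Z] with a = 7, b = -4.3.
= 7²·17 + (-4.3)²·76 + 2·7·(-4.3)·17
= 833 + 1405.24 + (-1023.4) = 1214.84.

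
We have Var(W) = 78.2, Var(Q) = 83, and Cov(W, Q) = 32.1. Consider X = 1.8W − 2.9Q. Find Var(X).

Var(X) = 616.274

Var(X) = a²·Var(W) + b²·Var(Q) + 2ab·Cov(W, Q) with a = 1.8, b = -2.9.
= 1.8²·78.2 + (-2.9)²·83 + 2·1.8·(-2.9)·32.1
= 253.368 + 698.03 + (-335.124) = 616.274.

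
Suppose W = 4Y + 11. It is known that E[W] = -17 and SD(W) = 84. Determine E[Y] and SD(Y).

E[Y] = -7, SD(Y) = 21

From W = 4Y + 11: E[W] = a·E[Y] + b, so E[Y] = (E[W] − b)/a = (-17 − 11)/4 = -7.
SD(W) = |a|·SD(Y), so SD(Y) = 84/|4| = 21.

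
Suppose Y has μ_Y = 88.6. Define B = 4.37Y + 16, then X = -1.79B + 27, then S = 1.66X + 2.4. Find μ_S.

μ_B = 4.37·88.6 + 16 = 403.182.
μ_X = (-1.79)·403.182 + 27 = -694.69578.
μ_S = 1.66·(-694.69578) + 2.4 = -1150.7949948.

μ_S = -1150.7949948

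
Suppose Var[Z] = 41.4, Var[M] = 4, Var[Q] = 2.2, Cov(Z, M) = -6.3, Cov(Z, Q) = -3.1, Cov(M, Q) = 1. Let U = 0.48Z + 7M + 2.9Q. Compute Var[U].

Var[U] = a²·Var[Z] + b²·Var[M] + c²·Var[Q] + 2ab·Cov(Z, M) + 2ac·Cov(Z, Q) + 2bc·Cov(M, Q), with a = 0.48, b = 7, c = 2.9.
= 9.53856 + 196 + 18.502 + (-42.336) + (-8.6304) + 40.6
= 213.67416.

Var[U] = 213.67416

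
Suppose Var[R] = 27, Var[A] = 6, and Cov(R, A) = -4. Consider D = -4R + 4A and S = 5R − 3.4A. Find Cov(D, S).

Cov(D, S) = -756

By bilinearity, Cov(D, S) = ac·Var[R] + bd·Var[A] + (ad+bc)·Cov(R, A), with a=-4, b=4, c=5, d=-3.4.
ac·Var[R] = (-4)·5·27 = -540
bd·Var[A] = 4·(-3.4)·6 = -81.6
(ad+bc)·Cov(R, A) = (33.6)·(-4) = -134.4
Cov(D, S) = -540 + (-81.6) + (-134.4) = -756.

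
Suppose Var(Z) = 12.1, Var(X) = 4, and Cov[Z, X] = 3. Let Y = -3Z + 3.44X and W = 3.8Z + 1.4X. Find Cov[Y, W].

Cov[Y, W] = -92.06

By bilinearity, Cov[Y, W] = ac·Var(Z) + bd·Var(X) + (ad+bc)·Cov[Z, X], with a=-3, b=3.44, c=3.8, d=1.4.
ac·Var(Z) = (-3)·3.8·12.1 = -137.94
bd·Var(X) = 3.44·1.4·4 = 19.264
(ad+bc)·Cov[Z, X] = (8.872)·3 = 26.616
Cov[Y, W] = -137.94 + 19.264 + 26.616 = -92.06.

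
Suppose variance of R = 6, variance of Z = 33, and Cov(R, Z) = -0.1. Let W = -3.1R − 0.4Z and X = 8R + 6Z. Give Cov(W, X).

By bilinearity, Cov(W, X) = ac·variance of R + bd·variance of Z + (ad+bc)·Cov(R, Z), with a=-3.1, b=-0.4, c=8, d=6.
ac·variance of R = (-3.1)·8·6 = -148.8
bd·variance of Z = (-0.4)·6·33 = -79.2
(ad+bc)·Cov(R, Z) = (-21.8)·(-0.1) = 2.18
Cov(W, X) = -148.8 + (-79.2) + 2.18 = -225.82.

Cov(W, X) = -225.82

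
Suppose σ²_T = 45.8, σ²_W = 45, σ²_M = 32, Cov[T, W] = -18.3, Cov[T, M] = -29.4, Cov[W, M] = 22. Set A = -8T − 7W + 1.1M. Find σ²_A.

σ²_A = 3303.96

σ²_A = a²·σ²_T + b²·σ²_W + c²·σ²_M + 2ab·Cov[T, W] + 2ac·Cov[T, M] + 2bc·Cov[W, M], with a = -8, b = -7, c = 1.1.
= 2931.2 + 2205 + 38.72 + (-2049.6) + 517.44 + (-338.8)
= 3303.96.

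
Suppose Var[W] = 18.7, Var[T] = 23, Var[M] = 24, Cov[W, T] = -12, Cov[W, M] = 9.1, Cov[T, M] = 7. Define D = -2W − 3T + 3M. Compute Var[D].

Var[D] = 118.6

Var[D] = a²·Var[W] + b²·Var[T] + c²·Var[M] + 2ab·Cov[W, T] + 2ac·Cov[W, M] + 2bc·Cov[T, M], with a = -2, b = -3, c = 3.
= 74.8 + 207 + 216 + (-144) + (-109.2) + (-126)
= 118.6.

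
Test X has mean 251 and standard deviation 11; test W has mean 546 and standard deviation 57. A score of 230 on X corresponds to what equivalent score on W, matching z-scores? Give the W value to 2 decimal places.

W = 437.18

z = (230 − 251)/11 ≈ -1.9091.
W = 546 + z·57 = 546 + (230 − 251)·57/11 ≈ 437.18.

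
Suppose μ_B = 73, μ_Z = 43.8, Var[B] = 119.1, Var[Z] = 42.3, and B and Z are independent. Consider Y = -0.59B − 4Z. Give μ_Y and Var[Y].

μ_Y = (-0.59)·μ_B + (-4)·μ_Z = (-0.59)·73 + (-4)·43.8 = -218.27.
Var[Y] = a²·Var[B] + b²·Var[Z] + 2ab·Cov(B, Z) with a = -0.59, b = -4.
Independence gives Cov(B, Z) = 0.
= (-0.59)²·119.1 + (-4)²·42.3 + 2·(-0.59)·(-4)·0
= 41.45871 + 676.8 + 0 = 718.25871.

μ_Y = -218.27, Var[Y] = 718.25871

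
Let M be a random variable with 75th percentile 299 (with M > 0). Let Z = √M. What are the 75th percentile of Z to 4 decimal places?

75th percentile of Z = 17.2916

√M is increasing, so P_{75}(Z) = g(P_{75}(M)) ≈ 17.2916.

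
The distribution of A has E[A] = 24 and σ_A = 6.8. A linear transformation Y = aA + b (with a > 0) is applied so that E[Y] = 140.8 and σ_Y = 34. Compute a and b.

σ_Y = a·σ_A (a > 0), so a = 34/6.8 = 5.
E[Y] = a·E[A] + b, so b = 140.8 − 5·24 = 20.8.

a = 5, b = 20.8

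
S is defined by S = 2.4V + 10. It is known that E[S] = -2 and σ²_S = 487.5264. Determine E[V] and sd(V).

From S = 2.4V + 10: E[S] = a·E[V] + b, so E[V] = (E[S] − b)/a = (-2 − 10)/2.4 = -5.
sd(S) = √487.5264 = 22.08.
sd(S) = |a|·sd(V), so sd(V) = 22.08/|2.4| = 9.2.

E[V] = -5, sd(V) = 9.2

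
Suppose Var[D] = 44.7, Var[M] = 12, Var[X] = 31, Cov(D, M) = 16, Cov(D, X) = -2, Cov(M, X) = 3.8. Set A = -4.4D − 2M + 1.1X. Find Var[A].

Var[A] = 1235.142

Var[A] = a²·Var[D] + b²·Var[M] + c²·Var[X] + 2ab·Cov(D, M) + 2ac·Cov(D, X) + 2bc·Cov(M, X), with a = -4.4, b = -2, c = 1.1.
= 865.392 + 48 + 37.51 + 281.6 + 19.36 + (-16.72)
= 1235.142.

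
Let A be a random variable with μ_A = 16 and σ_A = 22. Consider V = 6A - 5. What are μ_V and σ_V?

μ_V = 91, σ_V = 132

V = 6A - 5 is linear with a = 6, b = -5.
μ_V = a·μ_A + b = 6·16 + (-5) = 91.
σ_V = |a|·σ_A = |6|·22 = 132.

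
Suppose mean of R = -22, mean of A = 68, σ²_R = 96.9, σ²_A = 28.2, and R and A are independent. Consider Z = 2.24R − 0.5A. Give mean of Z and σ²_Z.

mean of Z = 2.24·mean of R + (-0.5)·mean of A = 2.24·(-22) + (-0.5)·68 = -83.28.
σ²_Z = a²·σ²_R + b²·σ²_A + 2ab·Cov(R, A) with a = 2.24, b = -0.5.
Independence gives Cov(R, A) = 0.
= 2.24²·96.9 + (-0.5)²·28.2 + 2·2.24·(-0.5)·0
= 486.20544 + 7.05 + 0 = 493.25544.

mean of Z = -83.28, σ²_Z = 493.25544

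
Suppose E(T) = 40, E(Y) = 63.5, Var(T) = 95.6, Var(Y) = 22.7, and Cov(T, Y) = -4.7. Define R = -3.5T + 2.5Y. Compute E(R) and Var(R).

E(R) = 18.75, Var(R) = 1395.225

E(R) = (-3.5)·E(T) + 2.5·E(Y) = (-3.5)·40 + 2.5·63.5 = 18.75.
Var(R) = a²·Var(T) + b²·Var(Y) + 2ab·Cov(T, Y) with a = -3.5, b = 2.5.
= (-3.5)²·95.6 + 2.5²·22.7 + 2·(-3.5)·2.5·(-4.7)
= 1171.1 + 141.875 + 82.25 = 1395.225.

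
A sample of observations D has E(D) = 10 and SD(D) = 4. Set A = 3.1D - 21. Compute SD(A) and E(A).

A = 3.1D - 21 is linear with a = 3.1, b = -21.
SD(A) = |a|·SD(D) = |3.1|·4 = 12.4.
E(A) = a·E(D) + b = 3.1·10 + (-21) = 10.

SD(A) = 12.4, E(A) = 10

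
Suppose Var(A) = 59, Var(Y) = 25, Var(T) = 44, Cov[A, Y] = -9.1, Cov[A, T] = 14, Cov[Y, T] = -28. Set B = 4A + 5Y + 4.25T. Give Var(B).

Var(B) = a²·Var(A) + b²·Var(Y) + c²·Var(T) + 2ab·Cov[A, Y] + 2ac·Cov[A, T] + 2bc·Cov[Y, T], with a = 4, b = 5, c = 4.25.
= 944 + 625 + 794.75 + (-364) + 476 + (-1190)
= 1285.75.

Var(B) = 1285.75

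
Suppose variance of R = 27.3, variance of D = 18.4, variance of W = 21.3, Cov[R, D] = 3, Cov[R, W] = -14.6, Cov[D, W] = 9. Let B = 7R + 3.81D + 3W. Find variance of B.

variance of B = a²·variance of R + b²·variance of D + c²·variance of W + 2ab·Cov[R, D] + 2ac·Cov[R, W] + 2bc·Cov[D, W], with a = 7, b = 3.81, c = 3.
= 1337.7 + 267.09624 + 191.7 + 160.02 + (-613.2) + 205.74
= 1549.05624.

variance of B = 1549.05624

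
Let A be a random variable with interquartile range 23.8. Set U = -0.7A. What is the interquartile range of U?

IQR(U) = 16.66

Under U = aA + b, IQR(U) = |a|·IQR(A) = |-0.7|·23.8 = 16.66 (shifts cancel; spread scales by |a|).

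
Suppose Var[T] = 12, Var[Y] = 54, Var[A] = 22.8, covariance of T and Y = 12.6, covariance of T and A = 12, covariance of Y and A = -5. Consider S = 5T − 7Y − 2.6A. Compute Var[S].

Var[S] = a²·Var[T] + b²·Var[Y] + c²·Var[A] + 2ab·covariance of T and Y + 2ac·covariance of T and A + 2bc·covariance of Y and A, with a = 5, b = -7, c = -2.6.
= 300 + 2646 + 154.128 + (-882) + (-312) + (-182)
= 1724.128.

Var[S] = 1724.128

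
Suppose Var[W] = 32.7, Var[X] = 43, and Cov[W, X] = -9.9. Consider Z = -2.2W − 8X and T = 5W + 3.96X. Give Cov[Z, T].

By bilinearity, Cov[Z, T] = ac·Var[W] + bd·Var[X] + (ad+bc)·Cov[W, X], with a=-2.2, b=-8, c=5, d=3.96.
ac·Var[W] = (-2.2)·5·32.7 = -359.7
bd·Var[X] = (-8)·3.96·43 = -1362.24
(ad+bc)·Cov[W, X] = (-48.712)·(-9.9) = 482.2488
Cov[Z, T] = -359.7 + (-1362.24) + 482.2488 = -1239.6912.

Cov[Z, T] = -1239.6912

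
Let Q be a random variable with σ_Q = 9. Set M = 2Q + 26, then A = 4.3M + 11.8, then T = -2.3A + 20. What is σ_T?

σ_T = 178.02

σ_M = |2|·9 = 18.
σ_A = |4.3|·18 = 77.4.
σ_T = |-2.3|·77.4 = 178.02.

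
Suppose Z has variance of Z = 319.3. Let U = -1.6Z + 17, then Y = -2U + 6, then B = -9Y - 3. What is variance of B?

variance of B = 264840.192

variance of U = (-1.6)²·319.3 = 817.408.
variance of Y = (-2)²·817.408 = 3269.632.
variance of B = (-9)²·3269.632 = 264840.192.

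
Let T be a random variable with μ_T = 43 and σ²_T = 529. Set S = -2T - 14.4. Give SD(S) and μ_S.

SD(S) = 46, μ_S = -100.4

S = -2T - 14.4 is linear with a = -2, b = -14.4.
SD(T) = √529 = 23.
SD(S) = |a|·SD(T) = |-2|·23 = 46.
μ_S = a·μ_T + b = (-2)·43 + (-14.4) = -100.4.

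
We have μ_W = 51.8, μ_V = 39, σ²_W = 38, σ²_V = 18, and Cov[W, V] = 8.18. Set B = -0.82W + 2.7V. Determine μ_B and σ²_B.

μ_B = (-0.82)·μ_W + 2.7·μ_V = (-0.82)·51.8 + 2.7·39 = 62.824.
σ²_B = a²·σ²_W + b²·σ²_V + 2ab·Cov[W, V] with a = -0.82, b = 2.7.
= (-0.82)²·38 + 2.7²·18 + 2·(-0.82)·2.7·8.18
= 25.5512 + 131.22 + (-36.22104) = 120.55016.

μ_B = 62.824, σ²_B = 120.55016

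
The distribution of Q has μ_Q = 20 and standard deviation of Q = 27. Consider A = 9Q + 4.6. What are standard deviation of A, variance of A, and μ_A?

A = 9Q + 4.6 is linear with a = 9, b = 4.6.
standard deviation of A = |a|·standard deviation of Q = |9|·27 = 243.
variance of Q = 27² = 729.
variance of A = a²·variance of Q = 9²·729 = 59049 (the additive constant 4.6 does not affect variance).
μ_A = a·μ_Q + b = 9·20 + 4.6 = 184.6.

standard deviation of A = 243, variance of A = 59049, μ_A = 184.6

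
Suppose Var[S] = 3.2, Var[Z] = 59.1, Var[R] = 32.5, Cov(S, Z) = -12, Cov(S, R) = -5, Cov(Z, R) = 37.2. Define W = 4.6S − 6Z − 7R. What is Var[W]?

Var[W] = a²·Var[S] + b²·Var[Z] + c²·Var[R] + 2ab·Cov(S, Z) + 2ac·Cov(S, R) + 2bc·Cov(Z, R), with a = 4.6, b = -6, c = -7.
= 67.712 + 2127.6 + 1592.5 + 662.4 + 322 + 3124.8
= 7897.012.

Var[W] = 7897.012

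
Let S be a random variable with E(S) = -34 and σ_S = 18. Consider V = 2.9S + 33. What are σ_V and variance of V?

σ_V = 52.2, variance of V = 2724.84

V = 2.9S + 33 is linear with a = 2.9, b = 33.
σ_V = |a|·σ_S = |2.9|·18 = 52.2.
variance of S = 18² = 324.
variance of V = a²·variance of S = 2.9²·324 = 2724.84 (the additive constant 33 does not affect variance).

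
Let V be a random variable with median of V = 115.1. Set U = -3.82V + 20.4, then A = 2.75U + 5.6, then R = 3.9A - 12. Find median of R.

median of U = (-3.82)·115.1 + 20.4 = -419.282.
median of A = 2.75·(-419.282) + 5.6 = -1147.4255.
median of R = 3.9·(-1147.4255) + (-12) = -4486.95945.

median of R = -4486.95945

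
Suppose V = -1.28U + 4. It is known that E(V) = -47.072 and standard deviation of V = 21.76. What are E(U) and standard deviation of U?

E(U) = 39.9, standard deviation of U = 17

From V = -1.28U + 4: E(V) = a·E(U) + b, so E(U) = (E(V) − b)/a = (-47.072 − 4)/(-1.28) = 39.9.
standard deviation of V = |a|·standard deviation of U, so standard deviation of U = 21.76/|-1.28| = 17.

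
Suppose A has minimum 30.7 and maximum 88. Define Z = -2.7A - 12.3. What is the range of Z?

Range(Z) = 154.71

Range of A = 88 − 30.7 = 57.3.
Range(Z) = |a|·Range(A) = |-2.7|·57.3 = 154.71.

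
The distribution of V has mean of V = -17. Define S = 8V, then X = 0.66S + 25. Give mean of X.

mean of S = 8·(-17) = -136.
mean of X = 0.66·(-136) + 25 = -64.76.

mean of X = -64.76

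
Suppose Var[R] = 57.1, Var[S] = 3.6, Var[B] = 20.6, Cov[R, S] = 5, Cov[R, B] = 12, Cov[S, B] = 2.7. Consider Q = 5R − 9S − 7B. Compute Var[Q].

Var[Q] = a²·Var[R] + b²·Var[S] + c²·Var[B] + 2ab·Cov[R, S] + 2ac·Cov[R, B] + 2bc·Cov[S, B], with a = 5, b = -9, c = -7.
= 1427.5 + 291.6 + 1009.4 + (-450) + (-840) + 340.2
= 1778.7.

Var[Q] = 1778.7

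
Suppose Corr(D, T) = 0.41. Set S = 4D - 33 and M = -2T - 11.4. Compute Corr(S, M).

Corr(S, M) = -0.41

Linear rescalings preserve |correlation|; the slopes 4 and -2 have opposite signs, so the correlation flips sign: Corr(S, M) = −Corr(D, T) = -0.41.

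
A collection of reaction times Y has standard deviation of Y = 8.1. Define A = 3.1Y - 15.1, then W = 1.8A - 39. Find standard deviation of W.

standard deviation of A = |3.1|·8.1 = 25.11.
standard deviation of W = |1.8|·25.11 = 45.198.

standard deviation of W = 45.198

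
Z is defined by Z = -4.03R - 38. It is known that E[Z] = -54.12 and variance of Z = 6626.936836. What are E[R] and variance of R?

From Z = -4.03R - 38: E[Z] = a·E[R] + b, so E[R] = (E[Z] − b)/a = (-54.12 − (-38))/(-4.03) = 4.
variance of Z = a²·variance of R, so variance of R = 6626.936836/(-4.03)² = 408.04.

E[R] = 4, variance of R = 408.04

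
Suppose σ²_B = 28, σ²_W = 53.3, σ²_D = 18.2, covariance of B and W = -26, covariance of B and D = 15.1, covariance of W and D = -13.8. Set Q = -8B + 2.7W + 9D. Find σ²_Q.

σ²_Q = 1932.877

σ²_Q = a²·σ²_B + b²·σ²_W + c²·σ²_D + 2ab·covariance of B and W + 2ac·covariance of B and D + 2bc·covariance of W and D, with a = -8, b = 2.7, c = 9.
= 1792 + 388.557 + 1474.2 + 1123.2 + (-2174.4) + (-670.68)
= 1932.877.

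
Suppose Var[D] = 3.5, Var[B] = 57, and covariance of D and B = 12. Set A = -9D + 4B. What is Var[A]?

Var[A] = a²·Var[D] + b²·Var[B] + 2ab·covariance of D and B with a = -9, b = 4.
= (-9)²·3.5 + 4²·57 + 2·(-9)·4·12
= 283.5 + 912 + (-864) = 331.5.

Var[A] = 331.5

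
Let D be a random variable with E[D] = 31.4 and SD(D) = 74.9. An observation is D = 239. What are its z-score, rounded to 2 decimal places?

z = (D − E[D]) / SD(D) = (239 − 31.4) / 74.9 ≈ 2.77.

z = 2.77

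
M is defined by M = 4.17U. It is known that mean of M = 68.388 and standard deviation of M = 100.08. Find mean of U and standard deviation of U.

mean of U = 16.4, standard deviation of U = 24

From M = 4.17U: mean of M = a·mean of U + b, so mean of U = (mean of M − b)/a = (68.388 − 0)/4.17 = 16.4.
standard deviation of M = |a|·standard deviation of U, so standard deviation of U = 100.08/|4.17| = 24.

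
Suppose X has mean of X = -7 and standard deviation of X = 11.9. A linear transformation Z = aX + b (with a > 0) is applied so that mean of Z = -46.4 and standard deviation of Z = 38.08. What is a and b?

a = 3.2, b = -24

standard deviation of Z = a·standard deviation of X (a > 0), so a = 38.08/11.9 = 3.2.
mean of Z = a·mean of X + b, so b = -46.4 − 3.2·(-7) = -24.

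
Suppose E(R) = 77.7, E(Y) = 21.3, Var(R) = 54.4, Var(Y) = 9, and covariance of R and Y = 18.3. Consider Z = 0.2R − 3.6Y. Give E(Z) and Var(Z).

E(Z) = 0.2·E(R) + (-3.6)·E(Y) = 0.2·77.7 + (-3.6)·21.3 = -61.14.
Var(Z) = a²·Var(R) + b²·Var(Y) + 2ab·covariance of R and Y with a = 0.2, b = -3.6.
= 0.2²·54.4 + (-3.6)²·9 + 2·0.2·(-3.6)·18.3
= 2.176 + 116.64 + (-26.352) = 92.464.

E(Z) = -61.14, Var(Z) = 92.464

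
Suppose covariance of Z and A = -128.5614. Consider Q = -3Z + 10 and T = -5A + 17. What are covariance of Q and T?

covariance of Q and T = -1928.421

covariance of Q and T = a·c·covariance of Z and A = (-3)·(-5)·(-128.5614) = -1928.421. Additive constants drop out.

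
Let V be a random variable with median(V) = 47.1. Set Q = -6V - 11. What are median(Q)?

A linear map preserves order up to sign, so median(Q) = a·median(V) + b = (-6)·47.1 + (-11) = -293.6.

median(Q) = -293.6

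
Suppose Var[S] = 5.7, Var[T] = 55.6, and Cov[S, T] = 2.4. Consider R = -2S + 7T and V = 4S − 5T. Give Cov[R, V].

Cov[R, V] = -1900.4

By bilinearity, Cov[R, V] = ac·Var[S] + bd·Var[T] + (ad+bc)·Cov[S, T], with a=-2, b=7, c=4, d=-5.
ac·Var[S] = (-2)·4·5.7 = -45.6
bd·Var[T] = 7·(-5)·55.6 = -1946
(ad+bc)·Cov[S, T] = (38)·2.4 = 91.2
Cov[R, V] = -45.6 + (-1946) + 91.2 = -1900.4.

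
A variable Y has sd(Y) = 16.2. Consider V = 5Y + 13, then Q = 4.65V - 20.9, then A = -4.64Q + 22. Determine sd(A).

sd(V) = |5|·16.2 = 81.
sd(Q) = |4.65|·81 = 376.65.
sd(A) = |-4.64|·376.65 = 1747.656.

sd(A) = 1747.656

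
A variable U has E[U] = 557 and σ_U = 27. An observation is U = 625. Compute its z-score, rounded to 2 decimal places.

z = 2.52

z = (U − E[U]) / σ_U = (625 − 557) / 27 ≈ 2.52.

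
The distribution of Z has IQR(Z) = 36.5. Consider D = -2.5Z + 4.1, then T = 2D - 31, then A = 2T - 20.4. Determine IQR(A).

IQR(D) = |-2.5|·36.5 = 91.25.
IQR(T) = |2|·91.25 = 182.5.
IQR(A) = |2|·182.5 = 365.

IQR(A) = 365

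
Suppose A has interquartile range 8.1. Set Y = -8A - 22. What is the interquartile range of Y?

IQR(Y) = 64.8

Under Y = aA + b, IQR(Y) = |a|·IQR(A) = |-8|·8.1 = 64.8 (shifts cancel; spread scales by |a|).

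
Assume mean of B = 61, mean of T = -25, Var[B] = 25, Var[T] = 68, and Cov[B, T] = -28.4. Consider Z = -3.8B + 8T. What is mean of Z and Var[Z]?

mean of Z = -431.8, Var[Z] = 6439.72

mean of Z = (-3.8)·mean of B + 8·mean of T = (-3.8)·61 + 8·(-25) = -431.8.
Var[Z] = a²·Var[B] + b²·Var[T] + 2ab·Cov[B, T] with a = -3.8, b = 8.
= (-3.8)²·25 + 8²·68 + 2·(-3.8)·8·(-28.4)
= 361 + 4352 + 1726.72 = 6439.72.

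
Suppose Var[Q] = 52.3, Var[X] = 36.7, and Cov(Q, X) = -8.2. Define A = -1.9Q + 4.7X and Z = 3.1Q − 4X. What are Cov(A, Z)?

Cov(A, Z) = -1179.801

By bilinearity, Cov(A, Z) = ac·Var[Q] + bd·Var[X] + (ad+bc)·Cov(Q, X), with a=-1.9, b=4.7, c=3.1, d=-4.
ac·Var[Q] = (-1.9)·3.1·52.3 = -308.047
bd·Var[X] = 4.7·(-4)·36.7 = -689.96
(ad+bc)·Cov(Q, X) = (22.17)·(-8.2) = -181.794
Cov(A, Z) = -308.047 + (-689.96) + (-181.794) = -1179.801.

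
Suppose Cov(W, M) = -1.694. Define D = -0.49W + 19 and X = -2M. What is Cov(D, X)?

Cov(D, X) = a·c·Cov(W, M) = (-0.49)·(-2)·(-1.694) = -1.66012. Additive constants drop out.

Cov(D, X) = -1.66012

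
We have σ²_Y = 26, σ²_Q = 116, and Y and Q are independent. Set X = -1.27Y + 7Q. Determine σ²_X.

σ²_X = 5725.9354

σ²_X = a²·σ²_Y + b²·σ²_Q + 2ab·Cov(Y, Q) with a = -1.27, b = 7.
Independence gives Cov(Y, Q) = 0.
= (-1.27)²·26 + 7²·116 + 2·(-1.27)·7·0
= 41.9354 + 5684 + 0 = 5725.9354.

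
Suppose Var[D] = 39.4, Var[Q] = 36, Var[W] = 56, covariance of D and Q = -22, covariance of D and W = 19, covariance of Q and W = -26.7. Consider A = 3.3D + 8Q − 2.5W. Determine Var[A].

Var[A] = 2675.966

Var[A] = a²·Var[D] + b²·Var[Q] + c²·Var[W] + 2ab·covariance of D and Q + 2ac·covariance of D and W + 2bc·covariance of Q and W, with a = 3.3, b = 8, c = -2.5.
= 429.066 + 2304 + 350 + (-1161.6) + (-313.5) + 1068
= 2675.966.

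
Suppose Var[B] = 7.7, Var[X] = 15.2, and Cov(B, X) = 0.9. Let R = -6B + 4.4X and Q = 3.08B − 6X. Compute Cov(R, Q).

By bilinearity, Cov(R, Q) = ac·Var[B] + bd·Var[X] + (ad+bc)·Cov(B, X), with a=-6, b=4.4, c=3.08, d=-6.
ac·Var[B] = (-6)·3.08·7.7 = -142.296
bd·Var[X] = 4.4·(-6)·15.2 = -401.28
(ad+bc)·Cov(B, X) = (49.552)·0.9 = 44.5968
Cov(R, Q) = -142.296 + (-401.28) + 44.5968 = -498.9792.

Cov(R, Q) = -498.9792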